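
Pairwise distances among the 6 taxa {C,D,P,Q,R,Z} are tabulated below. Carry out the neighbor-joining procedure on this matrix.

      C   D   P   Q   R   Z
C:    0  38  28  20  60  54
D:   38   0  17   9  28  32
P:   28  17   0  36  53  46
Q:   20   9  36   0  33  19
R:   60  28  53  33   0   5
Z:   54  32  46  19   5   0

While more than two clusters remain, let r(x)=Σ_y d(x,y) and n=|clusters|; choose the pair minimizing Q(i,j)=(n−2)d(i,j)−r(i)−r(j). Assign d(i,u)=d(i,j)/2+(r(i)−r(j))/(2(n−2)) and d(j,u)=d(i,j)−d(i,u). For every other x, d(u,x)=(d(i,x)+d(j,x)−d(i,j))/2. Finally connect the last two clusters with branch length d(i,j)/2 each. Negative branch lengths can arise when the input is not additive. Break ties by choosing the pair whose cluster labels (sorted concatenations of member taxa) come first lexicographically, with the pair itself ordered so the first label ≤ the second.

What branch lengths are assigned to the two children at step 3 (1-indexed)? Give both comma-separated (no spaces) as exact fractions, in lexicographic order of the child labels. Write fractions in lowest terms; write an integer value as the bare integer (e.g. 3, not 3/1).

165/16,51/16

1. join R+Z (d=5, Q=-315) ⇒ RZ; edges |R|=43/8, |Z|=-3/8
  updated: d(C,RZ)=109/2, d(D,RZ)=55/2, d(P,RZ)=47, d(Q,RZ)=47/2
2. join C+P (d=28, Q=-369/2) ⇒ CP; edges |C|=193/12, |P|=143/12
  updated: d(CP,D)=27/2, d(CP,Q)=14, d(CP,RZ)=147/4
3. join CP+D (d=27/2, Q=-349/4) ⇒ CDP; edges |CP|=165/16, |D|=51/16
  updated: d(CDP,Q)=19/4, d(CDP,RZ)=203/8
4. join CDP+Q (d=19/4, Q=-429/8) ⇒ CDPQ; edges |CDP|=53/16, |Q|=23/16
  updated: d(CDPQ,RZ)=353/16
5. join CDPQ+RZ (d=353/16) ⇒ CDPQRZ; edges |CDPQ|=353/32, |RZ|=353/32
final tree: ((((C:193/12,P:143/12):165/16,D:51/16):53/16,Q:23/16):353/32,(R:43/8,Z:-3/8):353/32)
total length: 1173/16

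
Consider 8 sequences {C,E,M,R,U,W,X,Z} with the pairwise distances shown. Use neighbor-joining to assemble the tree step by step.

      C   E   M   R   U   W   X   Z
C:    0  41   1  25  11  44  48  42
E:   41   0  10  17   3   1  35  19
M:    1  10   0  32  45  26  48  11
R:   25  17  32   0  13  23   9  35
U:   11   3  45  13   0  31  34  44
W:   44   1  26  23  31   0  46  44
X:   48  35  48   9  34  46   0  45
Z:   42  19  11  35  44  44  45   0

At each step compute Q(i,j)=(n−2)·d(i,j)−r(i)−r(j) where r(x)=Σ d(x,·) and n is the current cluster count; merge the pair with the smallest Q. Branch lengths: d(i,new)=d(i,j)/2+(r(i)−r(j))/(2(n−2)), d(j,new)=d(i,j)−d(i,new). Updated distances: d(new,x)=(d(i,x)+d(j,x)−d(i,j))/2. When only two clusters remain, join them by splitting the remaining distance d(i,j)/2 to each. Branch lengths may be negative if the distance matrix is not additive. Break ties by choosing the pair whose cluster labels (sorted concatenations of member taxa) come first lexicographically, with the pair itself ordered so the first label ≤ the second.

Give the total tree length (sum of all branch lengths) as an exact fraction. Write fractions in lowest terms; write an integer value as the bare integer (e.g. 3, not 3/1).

2449/32

iteration 1: select C,M (d=1, Q=-379); attach at lengths (15/4, -11/4); label the merged cluster CM
  updated: d(CM,E)=25, d(CM,R)=28, d(CM,U)=55/2, d(CM,W)=69/2, d(CM,X)=95/2, d(CM,Z)=26
iteration 2: select R,X (d=9, Q=-593/2); attach at lengths (-93/20, 273/20); label the merged cluster RX
  updated: d(CM,RX)=133/4, d(E,RX)=43/2, d(RX,U)=19, d(RX,W)=30, d(RX,Z)=71/2
iteration 3: select CM,Z (d=26, Q=-843/4); attach at lengths (327/32, 505/32); label the merged cluster CMZ
  updated: d(CMZ,E)=9, d(CMZ,RX)=171/8, d(CMZ,U)=91/4, d(CMZ,W)=105/4
iteration 4: select E,W (d=1, Q=-479/4); attach at lengths (-203/24, 227/24); label the merged cluster EW
  updated: d(CMZ,EW)=137/8, d(EW,RX)=101/4, d(EW,U)=33/2
iteration 5: select CMZ,EW (d=137/8, Q=-687/8); attach at lengths (293/32, 255/32); label the merged cluster CEMWZ
  updated: d(CEMWZ,RX)=59/4, d(CEMWZ,U)=177/16
iteration 6: select CEMWZ,RX (d=59/4, Q=-717/16); attach at lengths (109/32, 363/32); label the merged cluster CEMRWXZ
  updated: d(CEMRWXZ,U)=245/32
iteration 7: select CEMRWXZ,U (d=245/32); attach at lengths (245/64, 245/64); label the merged cluster CEMRUWXZ
final tree: (((((C:15/4,M:-11/4):327/32,Z:505/32):293/32,(E:-203/24,W:227/24):255/32):109/32,(R:-93/20,X:273/20):363/32):245/64,U:245/64)
total length: 2449/32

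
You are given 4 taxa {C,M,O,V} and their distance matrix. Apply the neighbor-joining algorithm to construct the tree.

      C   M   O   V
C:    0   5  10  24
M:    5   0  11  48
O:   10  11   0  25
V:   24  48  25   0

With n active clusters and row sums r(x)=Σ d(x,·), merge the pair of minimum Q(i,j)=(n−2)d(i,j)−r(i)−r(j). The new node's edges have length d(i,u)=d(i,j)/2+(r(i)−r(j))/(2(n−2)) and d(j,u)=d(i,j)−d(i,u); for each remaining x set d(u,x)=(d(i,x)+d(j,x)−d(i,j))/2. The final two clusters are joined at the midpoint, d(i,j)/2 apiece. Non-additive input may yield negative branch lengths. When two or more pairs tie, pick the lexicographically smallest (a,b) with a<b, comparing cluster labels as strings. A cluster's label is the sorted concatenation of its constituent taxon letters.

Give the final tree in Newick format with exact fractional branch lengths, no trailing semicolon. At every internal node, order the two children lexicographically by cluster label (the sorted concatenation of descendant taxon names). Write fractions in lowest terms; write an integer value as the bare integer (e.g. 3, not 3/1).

(((C:-15/4,M:35/4):33/4,O:-1/4):101/8,V:101/8)

iteration 1: select C,M (d=5, Q=-93); attach at lengths (-15/4, 35/4); label the merged cluster CM
  updated: d(CM,O)=8, d(CM,V)=67/2
iteration 2: select CM,O (d=8, Q=-133/2); attach at lengths (33/4, -1/4); label the merged cluster CMO
  updated: d(CMO,V)=101/4
iteration 3: select CMO,V (d=101/4); attach at lengths (101/8, 101/8); label the merged cluster CMOV
final tree: (((C:-15/4,M:35/4):33/4,O:-1/4):101/8,V:101/8)
total length: 153/4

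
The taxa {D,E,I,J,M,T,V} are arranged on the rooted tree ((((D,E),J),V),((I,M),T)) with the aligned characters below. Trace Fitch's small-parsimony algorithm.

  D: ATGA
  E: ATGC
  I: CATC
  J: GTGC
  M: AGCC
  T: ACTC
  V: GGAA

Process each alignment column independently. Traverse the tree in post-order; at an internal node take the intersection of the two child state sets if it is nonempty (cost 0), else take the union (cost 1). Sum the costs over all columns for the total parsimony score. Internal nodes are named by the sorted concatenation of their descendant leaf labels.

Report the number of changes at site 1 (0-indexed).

DE@0: {A} ∩ {A} = {A} (intersection, +0)
DEJ@0: {A} ∪ {G} = {A,G} (union, +1)
DEJV@0: {A,G} ∩ {G} = {G} (intersection, +0)
IM@0: {C} ∪ {A} = {A,C} (union, +1)
IMT@0: {A,C} ∩ {A} = {A} (intersection, +0)
DEIJMTV@0: {G} ∪ {A} = {A,G} (union, +1)
DE@1: {T} ∩ {T} = {T} (intersection, +0)
DEJ@1: {T} ∩ {T} = {T} (intersection, +0)
DEJV@1: {T} ∪ {G} = {G,T} (union, +1)
IM@1: {A} ∪ {G} = {A,G} (union, +1)
IMT@1: {A,G} ∪ {C} = {A,C,G} (union, +1)
DEIJMTV@1: {G,T} ∩ {A,C,G} = {G} (intersection, +0)
DE@2: {G} ∩ {G} = {G} (intersection, +0)
DEJ@2: {G} ∩ {G} = {G} (intersection, +0)
DEJV@2: {G} ∪ {A} = {A,G} (union, +1)
IM@2: {T} ∪ {C} = {C,T} (union, +1)
IMT@2: {C,T} ∩ {T} = {T} (intersection, +0)
DEIJMTV@2: {A,G} ∪ {T} = {A,G,T} (union, +1)
DE@3: {A} ∪ {C} = {A,C} (union, +1)
DEJ@3: {A,C} ∩ {C} = {C} (intersection, +0)
DEJV@3: {C} ∪ {A} = {A,C} (union, +1)
IM@3: {C} ∩ {C} = {C} (intersection, +0)
IMT@3: {C} ∩ {C} = {C} (intersection, +0)
DEIJMTV@3: {A,C} ∩ {C} = {C} (intersection, +0)
per-site changes: [3, 3, 3, 2]; total = 11

3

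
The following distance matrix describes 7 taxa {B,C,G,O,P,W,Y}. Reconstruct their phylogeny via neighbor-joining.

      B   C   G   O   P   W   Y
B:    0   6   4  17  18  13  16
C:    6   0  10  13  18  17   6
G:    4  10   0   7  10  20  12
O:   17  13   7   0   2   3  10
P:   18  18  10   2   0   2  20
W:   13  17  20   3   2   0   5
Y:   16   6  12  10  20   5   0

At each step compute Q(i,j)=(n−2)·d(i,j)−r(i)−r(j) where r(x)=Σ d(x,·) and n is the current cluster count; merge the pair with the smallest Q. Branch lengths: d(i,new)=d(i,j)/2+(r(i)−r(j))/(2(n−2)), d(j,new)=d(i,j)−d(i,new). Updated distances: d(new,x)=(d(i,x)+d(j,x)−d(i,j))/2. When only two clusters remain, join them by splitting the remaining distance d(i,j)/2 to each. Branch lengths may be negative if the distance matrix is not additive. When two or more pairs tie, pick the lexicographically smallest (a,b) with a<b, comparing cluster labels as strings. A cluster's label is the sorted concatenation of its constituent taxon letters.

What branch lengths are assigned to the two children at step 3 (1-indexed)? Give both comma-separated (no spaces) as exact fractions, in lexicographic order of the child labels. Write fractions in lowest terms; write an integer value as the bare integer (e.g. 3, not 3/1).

iteration 1: select P,W (d=2, Q=-120); attach at lengths (2, 0); label the merged cluster PW
  updated: d(B,PW)=29/2, d(C,PW)=33/2, d(G,PW)=14, d(O,PW)=3/2, d(PW,Y)=23/2
iteration 2: select O,PW (d=3/2, Q=-201/2); attach at lengths (-7/16, 31/16); label the merged cluster OPW
  updated: d(B,OPW)=15, d(C,OPW)=14, d(G,OPW)=39/4, d(OPW,Y)=10
iteration 3: select B,G (d=4, Q=-259/4); attach at lengths (23/8, 9/8); label the merged cluster BG
  updated: d(BG,C)=6, d(BG,OPW)=83/8, d(BG,Y)=12
iteration 4: select BG,C (d=6, Q=-339/8); attach at lengths (115/32, 77/32); label the merged cluster BCG
  updated: d(BCG,OPW)=147/16, d(BCG,Y)=6
iteration 5: select BCG,OPW (d=147/16, Q=-403/16); attach at lengths (83/32, 211/32); label the merged cluster BCGOPW
  updated: d(BCGOPW,Y)=109/32
iteration 6: select BCGOPW,Y (d=109/32); attach at lengths (109/64, 109/64); label the merged cluster BCGOPWY
final tree: ((((B:23/8,G:9/8):115/32,C:77/32):83/32,(O:-7/16,(P:2,W:0):31/16):211/32):109/64,Y:109/64)
total length: 835/32

23/8,9/8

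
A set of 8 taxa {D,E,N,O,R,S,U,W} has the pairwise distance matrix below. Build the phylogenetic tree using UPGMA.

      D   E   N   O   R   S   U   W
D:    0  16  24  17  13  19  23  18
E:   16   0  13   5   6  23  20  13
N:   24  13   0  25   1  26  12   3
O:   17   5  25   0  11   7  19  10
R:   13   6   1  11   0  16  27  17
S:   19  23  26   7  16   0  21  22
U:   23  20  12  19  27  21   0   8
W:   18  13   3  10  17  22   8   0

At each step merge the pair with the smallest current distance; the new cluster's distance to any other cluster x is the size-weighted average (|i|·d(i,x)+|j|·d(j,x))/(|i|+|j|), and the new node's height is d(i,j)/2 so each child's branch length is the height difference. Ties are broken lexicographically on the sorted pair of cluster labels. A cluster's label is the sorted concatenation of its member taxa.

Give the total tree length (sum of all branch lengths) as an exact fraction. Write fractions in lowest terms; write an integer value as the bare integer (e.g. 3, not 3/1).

step 1: merge (N,R) at d=1; branch lengths N→1/2, R→1/2; new cluster NR
  updated: d(D,NR)=37/2, d(E,NR)=19/2, d(NR,O)=18, d(NR,S)=21, d(NR,U)=39/2, d(NR,W)=10
step 2: merge (E,O) at d=5; branch lengths E→5/2, O→5/2; new cluster EO
  updated: d(D,EO)=33/2, d(EO,NR)=55/4, d(EO,S)=15, d(EO,U)=39/2, d(EO,W)=23/2
step 3: merge (U,W) at d=8; branch lengths U→4, W→4; new cluster UW
  updated: d(D,UW)=41/2, d(EO,UW)=31/2, d(NR,UW)=59/4, d(S,UW)=43/2
step 4: merge (EO,NR) at d=55/4; branch lengths EO→35/8, NR→51/8; new cluster ENOR
  updated: d(D,ENOR)=35/2, d(ENOR,S)=18, d(ENOR,UW)=121/8
step 5: merge (ENOR,UW) at d=121/8; branch lengths ENOR→11/16, UW→57/16; new cluster ENORUW
  updated: d(D,ENORUW)=37/2, d(ENORUW,S)=115/6
step 6: merge (D,ENORUW) at d=37/2; branch lengths D→37/4, ENORUW→27/16; new cluster DENORUW
  updated: d(DENORUW,S)=134/7
step 7: merge (DENORUW,S) at d=134/7; branch lengths DENORUW→9/28, S→67/7; new cluster DENORSUW
final tree: ((D:37/4,(((E:5/2,O:5/2):35/8,(N:1/2,R:1/2):51/8):11/16,(U:4,W:4):57/16):27/16):9/28,S:67/7)
total length: 5581/112

5581/112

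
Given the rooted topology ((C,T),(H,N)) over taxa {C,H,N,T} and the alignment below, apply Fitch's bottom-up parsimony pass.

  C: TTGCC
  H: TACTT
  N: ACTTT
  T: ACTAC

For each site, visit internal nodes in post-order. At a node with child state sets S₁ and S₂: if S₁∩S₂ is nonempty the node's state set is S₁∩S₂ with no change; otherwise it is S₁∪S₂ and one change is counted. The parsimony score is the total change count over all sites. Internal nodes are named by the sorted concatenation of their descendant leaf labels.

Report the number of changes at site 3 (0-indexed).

2

[col 0] CT: children C:{T}, T:{A} ∪→ {A,T}; cost 1
[col 0] HN: children H:{T}, N:{A} ∪→ {A,T}; cost 1
[col 0] CHNT: children CT:{A,T}, HN:{A,T} ∩→ {A,T}; cost 0
[col 1] CT: children C:{T}, T:{C} ∪→ {C,T}; cost 1
[col 1] HN: children H:{A}, N:{C} ∪→ {A,C}; cost 1
[col 1] CHNT: children CT:{C,T}, HN:{A,C} ∩→ {C}; cost 0
[col 2] CT: children C:{G}, T:{T} ∪→ {G,T}; cost 1
[col 2] HN: children H:{C}, N:{T} ∪→ {C,T}; cost 1
[col 2] CHNT: children CT:{G,T}, HN:{C,T} ∩→ {T}; cost 0
[col 3] CT: children C:{C}, T:{A} ∪→ {A,C}; cost 1
[col 3] HN: children H:{T}, N:{T} ∩→ {T}; cost 0
[col 3] CHNT: children CT:{A,C}, HN:{T} ∪→ {A,C,T}; cost 1
[col 4] CT: children C:{C}, T:{C} ∩→ {C}; cost 0
[col 4] HN: children H:{T}, N:{T} ∩→ {T}; cost 0
[col 4] CHNT: children CT:{C}, HN:{T} ∪→ {C,T}; cost 1
per-site changes: [2, 2, 2, 2, 1]; total = 9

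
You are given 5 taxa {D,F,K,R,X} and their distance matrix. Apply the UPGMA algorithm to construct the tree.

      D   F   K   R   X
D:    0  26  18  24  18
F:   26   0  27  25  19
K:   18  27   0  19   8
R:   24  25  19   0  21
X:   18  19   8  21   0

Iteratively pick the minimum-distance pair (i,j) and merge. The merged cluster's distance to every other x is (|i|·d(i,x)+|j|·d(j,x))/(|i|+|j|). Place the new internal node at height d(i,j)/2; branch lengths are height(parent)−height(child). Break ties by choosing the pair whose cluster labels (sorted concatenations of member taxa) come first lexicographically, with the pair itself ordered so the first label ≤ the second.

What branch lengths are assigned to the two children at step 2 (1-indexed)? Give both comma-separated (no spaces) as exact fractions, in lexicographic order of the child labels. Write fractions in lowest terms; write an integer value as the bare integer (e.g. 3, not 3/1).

1. join K+X (d=8) ⇒ KX; edges |K|=4, |X|=4
  updated: d(D,KX)=18, d(F,KX)=23, d(KX,R)=20
2. join D+KX (d=18) ⇒ DKX; edges |D|=9, |KX|=5
  updated: d(DKX,F)=24, d(DKX,R)=64/3
3. join DKX+R (d=64/3) ⇒ DKRX; edges |DKX|=5/3, |R|=32/3
  updated: d(DKRX,F)=97/4
4. join DKRX+F (d=97/4) ⇒ DFKRX; edges |DKRX|=35/24, |F|=97/8
final tree: (((D:9,(K:4,X:4):5):5/3,R:32/3):35/24,F:97/8)
total length: 575/12

9,5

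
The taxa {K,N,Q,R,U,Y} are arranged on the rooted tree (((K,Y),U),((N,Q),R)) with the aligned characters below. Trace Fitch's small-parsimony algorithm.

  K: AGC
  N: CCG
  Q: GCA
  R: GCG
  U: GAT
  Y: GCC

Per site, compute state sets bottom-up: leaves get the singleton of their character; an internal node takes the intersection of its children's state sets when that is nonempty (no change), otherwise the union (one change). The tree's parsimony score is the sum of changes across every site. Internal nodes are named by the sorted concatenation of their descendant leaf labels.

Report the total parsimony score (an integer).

[col 0] KY: children K:{A}, Y:{G} ∪→ {A,G}; cost 1
[col 0] KUY: children KY:{A,G}, U:{G} ∩→ {G}; cost 0
[col 0] NQ: children N:{C}, Q:{G} ∪→ {C,G}; cost 1
[col 0] NQR: children NQ:{C,G}, R:{G} ∩→ {G}; cost 0
[col 0] KNQRUY: children KUY:{G}, NQR:{G} ∩→ {G}; cost 0
[col 1] KY: children K:{G}, Y:{C} ∪→ {C,G}; cost 1
[col 1] KUY: children KY:{C,G}, U:{A} ∪→ {A,C,G}; cost 1
[col 1] NQ: children N:{C}, Q:{C} ∩→ {C}; cost 0
[col 1] NQR: children NQ:{C}, R:{C} ∩→ {C}; cost 0
[col 1] KNQRUY: children KUY:{A,C,G}, NQR:{C} ∩→ {C}; cost 0
[col 2] KY: children K:{C}, Y:{C} ∩→ {C}; cost 0
[col 2] KUY: children KY:{C}, U:{T} ∪→ {C,T}; cost 1
[col 2] NQ: children N:{G}, Q:{A} ∪→ {A,G}; cost 1
[col 2] NQR: children NQ:{A,G}, R:{G} ∩→ {G}; cost 0
[col 2] KNQRUY: children KUY:{C,T}, NQR:{G} ∪→ {C,G,T}; cost 1
per-site changes: [2, 2, 3]; total = 7

7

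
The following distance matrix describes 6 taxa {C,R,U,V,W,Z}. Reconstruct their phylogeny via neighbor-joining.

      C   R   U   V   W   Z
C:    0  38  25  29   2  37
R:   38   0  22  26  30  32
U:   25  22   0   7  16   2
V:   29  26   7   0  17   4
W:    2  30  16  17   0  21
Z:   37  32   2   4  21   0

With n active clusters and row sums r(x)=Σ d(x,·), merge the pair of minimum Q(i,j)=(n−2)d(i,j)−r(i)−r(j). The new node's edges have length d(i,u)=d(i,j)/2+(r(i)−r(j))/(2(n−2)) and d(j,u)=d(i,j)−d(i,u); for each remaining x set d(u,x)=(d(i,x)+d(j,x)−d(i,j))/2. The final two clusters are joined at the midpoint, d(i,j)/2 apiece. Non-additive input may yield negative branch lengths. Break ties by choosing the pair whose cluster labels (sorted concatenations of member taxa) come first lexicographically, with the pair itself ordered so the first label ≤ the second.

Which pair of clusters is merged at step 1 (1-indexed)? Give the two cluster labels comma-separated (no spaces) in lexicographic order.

1. join C+W (d=2, Q=-209) ⇒ CW; edges |C|=53/8, |W|=-37/8
  updated: d(CW,R)=33, d(CW,U)=39/2, d(CW,V)=22, d(CW,Z)=28
2. join CW+R (d=33, Q=-233/2) ⇒ CRW; edges |CW|=59/4, |R|=73/4
  updated: d(CRW,U)=17/4, d(CRW,V)=15/2, d(CRW,Z)=27/2
3. join CRW+U (d=17/4, Q=-30) ⇒ CRUW; edges |CRW|=41/8, |U|=-7/8
  updated: d(CRUW,V)=41/8, d(CRUW,Z)=45/8
4. join CRUW+V (d=41/8, Q=-59/4) ⇒ CRUVW; edges |CRUW|=27/8, |V|=7/4
  updated: d(CRUVW,Z)=9/4
5. join CRUVW+Z (d=9/4) ⇒ CRUVWZ; edges |CRUVW|=9/8, |Z|=9/8
final tree: (((((C:53/8,W:-37/8):59/4,R:73/4):41/8,U:-7/8):27/8,V:7/4):9/8,Z:9/8)
total length: 373/8

C,W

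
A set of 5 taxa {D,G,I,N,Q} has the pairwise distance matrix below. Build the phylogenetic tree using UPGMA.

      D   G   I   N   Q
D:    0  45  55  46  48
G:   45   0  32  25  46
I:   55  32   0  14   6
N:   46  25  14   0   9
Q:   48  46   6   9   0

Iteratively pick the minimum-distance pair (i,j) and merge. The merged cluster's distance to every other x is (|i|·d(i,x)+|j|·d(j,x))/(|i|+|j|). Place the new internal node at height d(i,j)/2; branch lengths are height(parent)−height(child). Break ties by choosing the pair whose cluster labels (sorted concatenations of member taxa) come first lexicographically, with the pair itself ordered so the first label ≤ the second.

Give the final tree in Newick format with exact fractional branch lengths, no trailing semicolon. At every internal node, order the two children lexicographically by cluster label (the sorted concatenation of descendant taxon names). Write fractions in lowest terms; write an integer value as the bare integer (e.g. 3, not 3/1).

(D:97/4,(G:103/6,((I:3,Q:3):11/4,N:23/4):137/12):85/12)

iteration 1: select I,Q (d=6); attach at lengths (3, 3); label the merged cluster IQ
  updated: d(D,IQ)=103/2, d(G,IQ)=39, d(IQ,N)=23/2
iteration 2: select IQ,N (d=23/2); attach at lengths (11/4, 23/4); label the merged cluster INQ
  updated: d(D,INQ)=149/3, d(G,INQ)=103/3
iteration 3: select G,INQ (d=103/3); attach at lengths (103/6, 137/12); label the merged cluster GINQ
  updated: d(D,GINQ)=97/2
iteration 4: select D,GINQ (d=97/2); attach at lengths (97/4, 85/12); label the merged cluster DGINQ
final tree: (D:97/4,(G:103/6,((I:3,Q:3):11/4,N:23/4):137/12):85/12)
total length: 893/12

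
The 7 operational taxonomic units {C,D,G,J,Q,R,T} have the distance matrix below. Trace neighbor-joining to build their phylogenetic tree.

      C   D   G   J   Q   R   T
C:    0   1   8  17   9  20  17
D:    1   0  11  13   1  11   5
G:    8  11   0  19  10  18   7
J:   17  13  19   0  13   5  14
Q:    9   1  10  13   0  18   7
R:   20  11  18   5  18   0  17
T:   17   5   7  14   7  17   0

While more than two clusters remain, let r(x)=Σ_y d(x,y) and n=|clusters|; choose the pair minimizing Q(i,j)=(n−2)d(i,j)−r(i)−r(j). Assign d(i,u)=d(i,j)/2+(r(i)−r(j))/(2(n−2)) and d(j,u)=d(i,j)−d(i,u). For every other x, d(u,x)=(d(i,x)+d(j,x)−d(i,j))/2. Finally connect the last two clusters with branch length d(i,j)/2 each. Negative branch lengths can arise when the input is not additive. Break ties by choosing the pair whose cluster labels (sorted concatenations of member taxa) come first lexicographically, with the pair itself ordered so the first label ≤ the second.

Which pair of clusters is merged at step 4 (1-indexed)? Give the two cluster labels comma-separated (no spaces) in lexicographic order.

step 1: merge (J,R) at d=5, Q=-145; branch lengths J→17/10, R→33/10; new cluster JR
  updated: d(C,JR)=16, d(D,JR)=19/2, d(G,JR)=16, d(JR,Q)=13, d(JR,T)=13
step 2: merge (C,D) at d=1, Q=-149/2; branch lengths C→55/16, D→-39/16; new cluster CD
  updated: d(CD,G)=9, d(CD,JR)=49/4, d(CD,Q)=9/2, d(CD,T)=21/2
step 3: merge (G,T) at d=7, Q=-117/2; branch lengths G→17/4, T→11/4; new cluster GT
  updated: d(CD,GT)=25/4, d(GT,JR)=11, d(GT,Q)=5
step 4: merge (CD,Q) at d=9/2, Q=-73/2; branch lengths CD→19/8, Q→17/8; new cluster CDQ
  updated: d(CDQ,GT)=27/8, d(CDQ,JR)=83/8
step 5: merge (CDQ,GT) at d=27/8, Q=-99/4; branch lengths CDQ→11/8, GT→2; new cluster CDGQT
  updated: d(CDGQT,JR)=9
step 6: merge (CDGQT,JR) at d=9; branch lengths CDGQT→9/2, JR→9/2; new cluster CDGJQRT
final tree: ((((C:55/16,D:-39/16):19/8,Q:17/8):11/8,(G:17/4,T:11/4):2):9/2,(J:17/10,R:33/10):9/2)
total length: 239/8

CD,Q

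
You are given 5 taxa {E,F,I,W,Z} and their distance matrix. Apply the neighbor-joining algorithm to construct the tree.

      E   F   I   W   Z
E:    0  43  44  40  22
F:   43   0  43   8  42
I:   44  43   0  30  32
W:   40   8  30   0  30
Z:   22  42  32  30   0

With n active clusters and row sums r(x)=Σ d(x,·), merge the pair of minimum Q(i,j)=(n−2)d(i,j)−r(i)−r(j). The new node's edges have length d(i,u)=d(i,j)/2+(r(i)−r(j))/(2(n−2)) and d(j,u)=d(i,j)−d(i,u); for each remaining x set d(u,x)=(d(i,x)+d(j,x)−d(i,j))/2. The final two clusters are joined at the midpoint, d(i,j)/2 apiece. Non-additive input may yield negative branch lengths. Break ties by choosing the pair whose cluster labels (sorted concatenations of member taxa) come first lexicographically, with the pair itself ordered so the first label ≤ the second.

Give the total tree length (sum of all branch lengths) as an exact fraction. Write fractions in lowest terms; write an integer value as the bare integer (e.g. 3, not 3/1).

573/8

step 1: merge (F,W) at d=8, Q=-220; branch lengths F→26/3, W→-2/3; new cluster FW
  updated: d(E,FW)=75/2, d(FW,I)=65/2, d(FW,Z)=32
step 2: merge (E,Z) at d=22, Q=-291/2; branch lengths E→123/8, Z→53/8; new cluster EZ
  updated: d(EZ,FW)=95/4, d(EZ,I)=27
step 3: merge (EZ,FW) at d=95/4, Q=-333/4; branch lengths EZ→73/8, FW→117/8; new cluster EFWZ
  updated: d(EFWZ,I)=143/8
step 4: merge (EFWZ,I) at d=143/8; branch lengths EFWZ→143/16, I→143/16; new cluster EFIWZ
final tree: (((E:123/8,Z:53/8):73/8,(F:26/3,W:-2/3):117/8):143/16,I:143/16)
total length: 573/8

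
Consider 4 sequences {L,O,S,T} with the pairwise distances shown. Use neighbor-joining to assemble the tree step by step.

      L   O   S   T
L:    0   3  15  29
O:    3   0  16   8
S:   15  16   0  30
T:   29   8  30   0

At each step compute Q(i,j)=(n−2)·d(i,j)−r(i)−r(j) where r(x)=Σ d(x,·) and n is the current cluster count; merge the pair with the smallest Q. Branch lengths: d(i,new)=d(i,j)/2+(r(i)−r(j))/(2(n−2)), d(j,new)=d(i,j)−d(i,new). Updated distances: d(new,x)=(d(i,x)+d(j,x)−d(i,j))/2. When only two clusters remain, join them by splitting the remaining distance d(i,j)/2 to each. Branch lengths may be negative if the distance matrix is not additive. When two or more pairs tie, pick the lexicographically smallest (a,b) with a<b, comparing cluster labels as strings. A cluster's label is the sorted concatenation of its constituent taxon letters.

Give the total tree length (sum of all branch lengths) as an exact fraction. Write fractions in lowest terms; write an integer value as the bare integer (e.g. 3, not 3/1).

31

step 1: merge (L,S) at d=15, Q=-78; branch lengths L→4, S→11; new cluster LS
  updated: d(LS,O)=2, d(LS,T)=22
step 2: merge (LS,O) at d=2, Q=-32; branch lengths LS→8, O→-6; new cluster LOS
  updated: d(LOS,T)=14
step 3: merge (LOS,T) at d=14; branch lengths LOS→7, T→7; new cluster LOST
final tree: (((L:4,S:11):8,O:-6):7,T:7)
total length: 31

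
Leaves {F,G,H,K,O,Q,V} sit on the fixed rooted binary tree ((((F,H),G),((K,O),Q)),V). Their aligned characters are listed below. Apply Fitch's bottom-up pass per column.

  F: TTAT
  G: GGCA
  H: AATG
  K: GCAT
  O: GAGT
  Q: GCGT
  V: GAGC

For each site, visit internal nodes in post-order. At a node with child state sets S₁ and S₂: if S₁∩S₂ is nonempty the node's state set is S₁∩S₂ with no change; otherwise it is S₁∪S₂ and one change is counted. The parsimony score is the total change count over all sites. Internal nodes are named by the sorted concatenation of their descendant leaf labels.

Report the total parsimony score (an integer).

FH@0: {T} ∪ {A} = {A,T} (union, +1)
FGH@0: {A,T} ∪ {G} = {A,G,T} (union, +1)
KO@0: {G} ∩ {G} = {G} (intersection, +0)
KOQ@0: {G} ∩ {G} = {G} (intersection, +0)
FGHKOQ@0: {A,G,T} ∩ {G} = {G} (intersection, +0)
FGHKOQV@0: {G} ∩ {G} = {G} (intersection, +0)
FH@1: {T} ∪ {A} = {A,T} (union, +1)
FGH@1: {A,T} ∪ {G} = {A,G,T} (union, +1)
KO@1: {C} ∪ {A} = {A,C} (union, +1)
KOQ@1: {A,C} ∩ {C} = {C} (intersection, +0)
FGHKOQ@1: {A,G,T} ∪ {C} = {A,C,G,T} (union, +1)
FGHKOQV@1: {A,C,G,T} ∩ {A} = {A} (intersection, +0)
FH@2: {A} ∪ {T} = {A,T} (union, +1)
FGH@2: {A,T} ∪ {C} = {A,C,T} (union, +1)
KO@2: {A} ∪ {G} = {A,G} (union, +1)
KOQ@2: {A,G} ∩ {G} = {G} (intersection, +0)
FGHKOQ@2: {A,C,T} ∪ {G} = {A,C,G,T} (union, +1)
FGHKOQV@2: {A,C,G,T} ∩ {G} = {G} (intersection, +0)
FH@3: {T} ∪ {G} = {G,T} (union, +1)
FGH@3: {G,T} ∪ {A} = {A,G,T} (union, +1)
KO@3: {T} ∩ {T} = {T} (intersection, +0)
KOQ@3: {T} ∩ {T} = {T} (intersection, +0)
FGHKOQ@3: {A,G,T} ∩ {T} = {T} (intersection, +0)
FGHKOQV@3: {T} ∪ {C} = {C,T} (union, +1)
per-site changes: [2, 4, 4, 3]; total = 13

13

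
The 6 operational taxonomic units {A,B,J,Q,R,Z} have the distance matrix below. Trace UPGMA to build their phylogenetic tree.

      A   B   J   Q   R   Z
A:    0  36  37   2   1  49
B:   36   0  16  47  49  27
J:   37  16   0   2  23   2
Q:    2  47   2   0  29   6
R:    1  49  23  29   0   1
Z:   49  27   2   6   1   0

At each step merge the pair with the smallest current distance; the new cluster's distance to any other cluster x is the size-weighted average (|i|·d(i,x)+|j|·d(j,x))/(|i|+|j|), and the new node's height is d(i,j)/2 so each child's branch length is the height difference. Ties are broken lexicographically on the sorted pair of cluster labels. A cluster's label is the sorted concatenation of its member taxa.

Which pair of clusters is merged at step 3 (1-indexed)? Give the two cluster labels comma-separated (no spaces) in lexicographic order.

1. join A+R (d=1) ⇒ AR; edges |A|=1/2, |R|=1/2
  updated: d(AR,B)=85/2, d(AR,J)=30, d(AR,Q)=31/2, d(AR,Z)=25
2. join J+Q (d=2) ⇒ JQ; edges |J|=1, |Q|=1
  updated: d(AR,JQ)=91/4, d(B,JQ)=63/2, d(JQ,Z)=4
3. join JQ+Z (d=4) ⇒ JQZ; edges |JQ|=1, |Z|=2
  updated: d(AR,JQZ)=47/2, d(B,JQZ)=30
4. join AR+JQZ (d=47/2) ⇒ AJQRZ; edges |AR|=45/4, |JQZ|=39/4
  updated: d(AJQRZ,B)=35
5. join AJQRZ+B (d=35) ⇒ ABJQRZ; edges |AJQRZ|=23/4, |B|=35/2
final tree: (((A:1/2,R:1/2):45/4,((J:1,Q:1):1,Z:2):39/4):23/4,B:35/2)
total length: 201/4

JQ,Z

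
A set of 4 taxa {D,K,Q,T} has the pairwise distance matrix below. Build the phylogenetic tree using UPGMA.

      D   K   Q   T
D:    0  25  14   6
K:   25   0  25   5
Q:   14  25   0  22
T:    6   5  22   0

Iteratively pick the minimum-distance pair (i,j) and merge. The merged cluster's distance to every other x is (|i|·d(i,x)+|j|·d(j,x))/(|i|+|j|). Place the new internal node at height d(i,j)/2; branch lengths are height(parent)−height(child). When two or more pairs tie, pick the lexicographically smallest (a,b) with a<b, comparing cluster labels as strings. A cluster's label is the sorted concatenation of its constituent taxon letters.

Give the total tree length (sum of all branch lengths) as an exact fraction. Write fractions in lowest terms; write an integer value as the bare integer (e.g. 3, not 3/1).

step 1: merge (K,T) at d=5; branch lengths K→5/2, T→5/2; new cluster KT
  updated: d(D,KT)=31/2, d(KT,Q)=47/2
step 2: merge (D,Q) at d=14; branch lengths D→7, Q→7; new cluster DQ
  updated: d(DQ,KT)=39/2
step 3: merge (DQ,KT) at d=39/2; branch lengths DQ→11/4, KT→29/4; new cluster DKQT
final tree: ((D:7,Q:7):11/4,(K:5/2,T:5/2):29/4)
total length: 29

29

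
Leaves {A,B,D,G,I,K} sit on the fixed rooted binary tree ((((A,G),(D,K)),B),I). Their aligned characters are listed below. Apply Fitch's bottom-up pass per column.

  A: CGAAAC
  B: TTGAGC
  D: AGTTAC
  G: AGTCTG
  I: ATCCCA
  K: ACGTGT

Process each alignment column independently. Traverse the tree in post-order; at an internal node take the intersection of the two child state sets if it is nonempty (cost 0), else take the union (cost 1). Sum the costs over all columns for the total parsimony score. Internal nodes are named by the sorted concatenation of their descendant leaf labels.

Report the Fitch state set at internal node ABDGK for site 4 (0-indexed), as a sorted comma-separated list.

A,G

site 0, node AG: A={C} ∪ G={A} → {A,C} (+1)
site 0, node DK: D={A} ∩ K={A} → {A} (+0)
site 0, node ADGK: AG={A,C} ∩ DK={A} → {A} (+0)
site 0, node ABDGK: ADGK={A} ∪ B={T} → {A,T} (+1)
site 0, node ABDGIK: ABDGK={A,T} ∩ I={A} → {A} (+0)
site 1, node AG: A={G} ∩ G={G} → {G} (+0)
site 1, node DK: D={G} ∪ K={C} → {C,G} (+1)
site 1, node ADGK: AG={G} ∩ DK={C,G} → {G} (+0)
site 1, node ABDGK: ADGK={G} ∪ B={T} → {G,T} (+1)
site 1, node ABDGIK: ABDGK={G,T} ∩ I={T} → {T} (+0)
site 2, node AG: A={A} ∪ G={T} → {A,T} (+1)
site 2, node DK: D={T} ∪ K={G} → {G,T} (+1)
site 2, node ADGK: AG={A,T} ∩ DK={G,T} → {T} (+0)
site 2, node ABDGK: ADGK={T} ∪ B={G} → {G,T} (+1)
site 2, node ABDGIK: ABDGK={G,T} ∪ I={C} → {C,G,T} (+1)
site 3, node AG: A={A} ∪ G={C} → {A,C} (+1)
site 3, node DK: D={T} ∩ K={T} → {T} (+0)
site 3, node ADGK: AG={A,C} ∪ DK={T} → {A,C,T} (+1)
site 3, node ABDGK: ADGK={A,C,T} ∩ B={A} → {A} (+0)
site 3, node ABDGIK: ABDGK={A} ∪ I={C} → {A,C} (+1)
site 4, node AG: A={A} ∪ G={T} → {A,T} (+1)
site 4, node DK: D={A} ∪ K={G} → {A,G} (+1)
site 4, node ADGK: AG={A,T} ∩ DK={A,G} → {A} (+0)
site 4, node ABDGK: ADGK={A} ∪ B={G} → {A,G} (+1)
site 4, node ABDGIK: ABDGK={A,G} ∪ I={C} → {A,C,G} (+1)
site 5, node AG: A={C} ∪ G={G} → {C,G} (+1)
site 5, node DK: D={C} ∪ K={T} → {C,T} (+1)
site 5, node ADGK: AG={C,G} ∩ DK={C,T} → {C} (+0)
site 5, node ABDGK: ADGK={C} ∩ B={C} → {C} (+0)
site 5, node ABDGIK: ABDGK={C} ∪ I={A} → {A,C} (+1)
per-site changes: [2, 2, 4, 3, 4, 3]; total = 18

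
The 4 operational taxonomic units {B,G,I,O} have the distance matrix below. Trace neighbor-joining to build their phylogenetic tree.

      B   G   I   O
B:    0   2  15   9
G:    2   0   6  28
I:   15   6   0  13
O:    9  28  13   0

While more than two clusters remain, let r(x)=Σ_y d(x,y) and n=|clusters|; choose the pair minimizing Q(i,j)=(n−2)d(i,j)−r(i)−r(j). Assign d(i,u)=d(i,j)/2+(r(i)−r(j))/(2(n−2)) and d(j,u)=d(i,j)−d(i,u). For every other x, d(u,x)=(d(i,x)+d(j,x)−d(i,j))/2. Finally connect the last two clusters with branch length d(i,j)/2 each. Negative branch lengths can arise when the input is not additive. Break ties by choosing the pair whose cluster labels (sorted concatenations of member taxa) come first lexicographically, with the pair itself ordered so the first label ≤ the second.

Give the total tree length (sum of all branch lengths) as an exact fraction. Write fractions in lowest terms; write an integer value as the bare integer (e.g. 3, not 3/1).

22

1. join B+G (d=2, Q=-58) ⇒ BG; edges |B|=-3/2, |G|=7/2
  updated: d(BG,I)=19/2, d(BG,O)=35/2
2. join BG+I (d=19/2, Q=-40) ⇒ BGI; edges |BG|=7, |I|=5/2
  updated: d(BGI,O)=21/2
3. join BGI+O (d=21/2) ⇒ BGIO; edges |BGI|=21/4, |O|=21/4
final tree: (((B:-3/2,G:7/2):7,I:5/2):21/4,O:21/4)
total length: 22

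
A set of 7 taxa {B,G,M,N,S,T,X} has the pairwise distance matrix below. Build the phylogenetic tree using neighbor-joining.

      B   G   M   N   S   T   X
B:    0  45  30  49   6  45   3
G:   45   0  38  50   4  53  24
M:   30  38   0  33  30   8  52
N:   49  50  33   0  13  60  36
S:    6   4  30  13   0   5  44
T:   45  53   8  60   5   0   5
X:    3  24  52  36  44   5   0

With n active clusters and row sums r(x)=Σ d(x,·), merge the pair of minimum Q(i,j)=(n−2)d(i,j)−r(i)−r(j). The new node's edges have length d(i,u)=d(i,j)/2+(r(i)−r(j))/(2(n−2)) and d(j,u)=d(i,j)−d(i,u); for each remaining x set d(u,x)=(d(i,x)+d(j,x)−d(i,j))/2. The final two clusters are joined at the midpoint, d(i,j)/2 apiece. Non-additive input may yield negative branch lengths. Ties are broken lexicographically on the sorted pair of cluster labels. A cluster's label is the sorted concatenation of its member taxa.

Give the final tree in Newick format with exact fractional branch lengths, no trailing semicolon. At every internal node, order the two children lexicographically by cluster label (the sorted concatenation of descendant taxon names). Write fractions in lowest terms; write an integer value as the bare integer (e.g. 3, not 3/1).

((((B:29/10,X:1/10):217/16,(M:31/8,T:33/8):223/16):85/16,(G:173/12,S:-125/12):109/16):363/32,N:363/32)

iteration 1: select B,X (d=3, Q=-327); attach at lengths (29/10, 1/10); label the merged cluster BX
  updated: d(BX,G)=33, d(BX,M)=79/2, d(BX,N)=41, d(BX,S)=47/2, d(BX,T)=47/2
iteration 2: select M,T (d=8, Q=-266); attach at lengths (31/8, 33/8); label the merged cluster MT
  updated: d(BX,MT)=55/2, d(G,MT)=83/2, d(MT,N)=85/2, d(MT,S)=27/2
iteration 3: select G,S (d=4, Q=-341/2); attach at lengths (173/12, -125/12); label the merged cluster GS
  updated: d(BX,GS)=105/4, d(GS,MT)=51/2, d(GS,N)=59/2
iteration 4: select BX,MT (d=55/2, Q=-541/4); attach at lengths (217/16, 223/16); label the merged cluster BMTX
  updated: d(BMTX,GS)=97/8, d(BMTX,N)=28
iteration 5: select BMTX,GS (d=97/8, Q=-557/8); attach at lengths (85/16, 109/16); label the merged cluster BGMSTX
  updated: d(BGMSTX,N)=363/16
iteration 6: select BGMSTX,N (d=363/16); attach at lengths (363/32, 363/32); label the merged cluster BGMNSTX
final tree: ((((B:29/10,X:1/10):217/16,(M:31/8,T:33/8):223/16):85/16,(G:173/12,S:-125/12):109/16):363/32,N:363/32)
total length: 1237/16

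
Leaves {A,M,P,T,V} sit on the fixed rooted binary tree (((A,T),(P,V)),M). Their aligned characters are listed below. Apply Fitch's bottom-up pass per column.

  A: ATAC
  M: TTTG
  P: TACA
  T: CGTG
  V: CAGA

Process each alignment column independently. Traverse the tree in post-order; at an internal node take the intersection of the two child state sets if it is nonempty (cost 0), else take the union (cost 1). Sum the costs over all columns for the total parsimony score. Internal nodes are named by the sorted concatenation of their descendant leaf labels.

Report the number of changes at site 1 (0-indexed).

[col 0] AT: children A:{A}, T:{C} ∪→ {A,C}; cost 1
[col 0] PV: children P:{T}, V:{C} ∪→ {C,T}; cost 1
[col 0] APTV: children AT:{A,C}, PV:{C,T} ∩→ {C}; cost 0
[col 0] AMPTV: children APTV:{C}, M:{T} ∪→ {C,T}; cost 1
[col 1] AT: children A:{T}, T:{G} ∪→ {G,T}; cost 1
[col 1] PV: children P:{A}, V:{A} ∩→ {A}; cost 0
[col 1] APTV: children AT:{G,T}, PV:{A} ∪→ {A,G,T}; cost 1
[col 1] AMPTV: children APTV:{A,G,T}, M:{T} ∩→ {T}; cost 0
[col 2] AT: children A:{A}, T:{T} ∪→ {A,T}; cost 1
[col 2] PV: children P:{C}, V:{G} ∪→ {C,G}; cost 1
[col 2] APTV: children AT:{A,T}, PV:{C,G} ∪→ {A,C,G,T}; cost 1
[col 2] AMPTV: children APTV:{A,C,G,T}, M:{T} ∩→ {T}; cost 0
[col 3] AT: children A:{C}, T:{G} ∪→ {C,G}; cost 1
[col 3] PV: children P:{A}, V:{A} ∩→ {A}; cost 0
[col 3] APTV: children AT:{C,G}, PV:{A} ∪→ {A,C,G}; cost 1
[col 3] AMPTV: children APTV:{A,C,G}, M:{G} ∩→ {G}; cost 0
per-site changes: [3, 2, 3, 2]; total = 10

2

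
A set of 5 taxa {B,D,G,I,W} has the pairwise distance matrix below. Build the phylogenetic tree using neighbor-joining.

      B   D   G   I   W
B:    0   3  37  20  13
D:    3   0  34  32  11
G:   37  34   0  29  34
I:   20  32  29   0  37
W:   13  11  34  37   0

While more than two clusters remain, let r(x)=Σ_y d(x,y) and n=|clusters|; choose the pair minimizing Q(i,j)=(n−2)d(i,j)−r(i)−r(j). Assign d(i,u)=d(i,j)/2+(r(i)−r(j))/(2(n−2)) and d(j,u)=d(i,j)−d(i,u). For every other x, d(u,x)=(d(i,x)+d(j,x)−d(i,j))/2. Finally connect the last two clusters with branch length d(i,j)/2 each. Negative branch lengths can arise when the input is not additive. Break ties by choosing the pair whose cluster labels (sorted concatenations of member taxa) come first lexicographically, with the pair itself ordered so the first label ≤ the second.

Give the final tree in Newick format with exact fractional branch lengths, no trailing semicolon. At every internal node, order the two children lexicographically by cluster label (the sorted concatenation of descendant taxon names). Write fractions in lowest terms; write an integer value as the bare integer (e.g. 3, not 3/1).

(((B:7/8,D:17/8):17/8,(G:103/6,I:71/6):101/8):67/16,W:67/16)

iteration 1: select G,I (d=29, Q=-165); attach at lengths (103/6, 71/6); label the merged cluster GI
  updated: d(B,GI)=14, d(D,GI)=37/2, d(GI,W)=21
iteration 2: select B,D (d=3, Q=-113/2); attach at lengths (7/8, 17/8); label the merged cluster BD
  updated: d(BD,GI)=59/4, d(BD,W)=21/2
iteration 3: select BD,GI (d=59/4, Q=-185/4); attach at lengths (17/8, 101/8); label the merged cluster BDGI
  updated: d(BDGI,W)=67/8
iteration 4: select BDGI,W (d=67/8); attach at lengths (67/16, 67/16); label the merged cluster BDGIW
final tree: (((B:7/8,D:17/8):17/8,(G:103/6,I:71/6):101/8):67/16,W:67/16)
total length: 441/8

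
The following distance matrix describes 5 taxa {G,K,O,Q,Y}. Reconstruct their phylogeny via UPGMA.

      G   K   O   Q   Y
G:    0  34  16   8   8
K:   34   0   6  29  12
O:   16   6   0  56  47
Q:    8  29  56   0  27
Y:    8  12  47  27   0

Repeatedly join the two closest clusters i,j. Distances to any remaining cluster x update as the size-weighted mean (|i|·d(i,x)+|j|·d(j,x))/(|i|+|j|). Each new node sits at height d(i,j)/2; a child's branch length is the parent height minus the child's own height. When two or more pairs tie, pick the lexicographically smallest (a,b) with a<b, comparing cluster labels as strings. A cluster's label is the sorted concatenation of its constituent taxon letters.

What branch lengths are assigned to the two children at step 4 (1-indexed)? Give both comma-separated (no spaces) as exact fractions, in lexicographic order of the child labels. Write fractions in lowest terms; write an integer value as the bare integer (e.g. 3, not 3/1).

89/12,79/6

step 1: merge (K,O) at d=6; branch lengths K→3, O→3; new cluster KO
  updated: d(G,KO)=25, d(KO,Q)=85/2, d(KO,Y)=59/2
step 2: merge (G,Q) at d=8; branch lengths G→4, Q→4; new cluster GQ
  updated: d(GQ,KO)=135/4, d(GQ,Y)=35/2
step 3: merge (GQ,Y) at d=35/2; branch lengths GQ→19/4, Y→35/4; new cluster GQY
  updated: d(GQY,KO)=97/3
step 4: merge (GQY,KO) at d=97/3; branch lengths GQY→89/12, KO→79/6; new cluster GKOQY
final tree: (((G:4,Q:4):19/4,Y:35/4):89/12,(K:3,O:3):79/6)
total length: 577/12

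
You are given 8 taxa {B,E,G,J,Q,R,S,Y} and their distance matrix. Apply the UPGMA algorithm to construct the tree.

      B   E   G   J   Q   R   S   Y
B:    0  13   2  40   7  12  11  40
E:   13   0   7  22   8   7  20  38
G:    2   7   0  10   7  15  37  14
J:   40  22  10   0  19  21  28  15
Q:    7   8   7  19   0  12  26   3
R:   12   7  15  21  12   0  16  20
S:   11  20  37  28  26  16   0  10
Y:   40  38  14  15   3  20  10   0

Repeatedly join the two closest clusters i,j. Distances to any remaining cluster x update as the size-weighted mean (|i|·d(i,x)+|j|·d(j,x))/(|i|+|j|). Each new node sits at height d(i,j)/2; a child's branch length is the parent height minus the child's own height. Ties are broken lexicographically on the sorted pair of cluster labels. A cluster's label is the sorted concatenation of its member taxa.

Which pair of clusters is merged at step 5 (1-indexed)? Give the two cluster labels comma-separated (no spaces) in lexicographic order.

1. join B+G (d=2) ⇒ BG; edges |B|=1, |G|=1
  updated: d(BG,E)=10, d(BG,J)=25, d(BG,Q)=7, d(BG,R)=27/2, d(BG,S)=24, d(BG,Y)=27
2. join Q+Y (d=3) ⇒ QY; edges |Q|=3/2, |Y|=3/2
  updated: d(BG,QY)=17, d(E,QY)=23, d(J,QY)=17, d(QY,R)=16, d(QY,S)=18
3. join E+R (d=7) ⇒ ER; edges |E|=7/2, |R|=7/2
  updated: d(BG,ER)=47/4, d(ER,J)=43/2, d(ER,QY)=39/2, d(ER,S)=18
4. join BG+ER (d=47/4) ⇒ BEGR; edges |BG|=39/8, |ER|=19/8
  updated: d(BEGR,J)=93/4, d(BEGR,QY)=73/4, d(BEGR,S)=21
5. join J+QY (d=17) ⇒ JQY; edges |J|=17/2, |QY|=7
  updated: d(BEGR,JQY)=239/12, d(JQY,S)=64/3
6. join BEGR+JQY (d=239/12) ⇒ BEGJQRY; edges |BEGR|=49/12, |JQY|=35/24
  updated: d(BEGJQRY,S)=148/7
7. join BEGJQRY+S (d=148/7) ⇒ BEGJQRSY; edges |BEGJQRY|=103/168, |S|=74/7
final tree: ((((B:1,G:1):39/8,(E:7/2,R:7/2):19/8):49/12,(J:17/2,(Q:3/2,Y:3/2):7):35/24):103/168,S:74/7)
total length: 1081/21

J,QY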